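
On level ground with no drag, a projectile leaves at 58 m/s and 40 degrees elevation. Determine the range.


R = v0^2 * sin(2*theta) / g = 58^2 * sin(2*40°) / 9.81 = 337.7 m

337.7 m


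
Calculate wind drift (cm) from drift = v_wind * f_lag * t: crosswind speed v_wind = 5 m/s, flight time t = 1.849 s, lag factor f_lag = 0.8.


drift = v_wind * lag * t = 5 * 0.8 * 1.849 = 7.396 m ≈ 739.6 cm

739.6 cm


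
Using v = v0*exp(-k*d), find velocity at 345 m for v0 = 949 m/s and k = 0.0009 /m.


v = v0*exp(-k*d) = 949*exp(-0.0009*345) = 695.7 m/s

695.7 m/s


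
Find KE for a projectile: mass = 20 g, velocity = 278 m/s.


E = 0.5*m*v^2 = 0.5*0.02*278^2 = 772.8 J

772.8 J


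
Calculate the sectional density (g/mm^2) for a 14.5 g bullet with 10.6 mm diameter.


SD = m/d^2 = 14.5/10.6^2 = 0.129 g/mm^2

0.129 g/mm^2


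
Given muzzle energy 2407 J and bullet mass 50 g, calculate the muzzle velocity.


v = sqrt(2*E/m) = sqrt(2*2407/0.05) = 310.3 m/s

310.3 m/s


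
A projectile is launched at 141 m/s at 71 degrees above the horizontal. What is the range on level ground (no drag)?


R = v0^2 * sin(2*theta) / g = 141^2 * sin(2*71°) / 9.81 = 1248 m

1248 m


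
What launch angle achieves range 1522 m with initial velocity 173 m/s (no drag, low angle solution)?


sin(2*theta) = R*g/v0^2 = 1522*9.81/173^2 = 0.498875, theta = arcsin(0.498875)/2 = 14.96°

14.96 degrees


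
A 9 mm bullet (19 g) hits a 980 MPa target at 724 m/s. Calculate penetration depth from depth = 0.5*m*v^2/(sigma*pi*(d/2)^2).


A = pi*(d/2)^2 = pi*(9/2)^2 = 63.6173 mm^2
E = 0.5*m*v^2 = 0.5*0.019*724^2 = 4979.67 J
depth = E/(sigma*A) = 4979.67 J / (980 MPa * 63.6173 mm^2) = 4979.67/(980 * 63.6173) m = 0.079873 m ≈ 79.87 mm

79.87 mm


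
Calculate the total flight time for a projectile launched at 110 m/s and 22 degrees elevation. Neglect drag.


T = 2*v0*sin(theta)/g = 2*110*sin(22°)/9.81 = 8.401 s

8.401 s


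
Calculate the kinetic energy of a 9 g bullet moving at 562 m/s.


E = 0.5*m*v^2 = 0.5*0.009*562^2 = 1421 J

1421 J


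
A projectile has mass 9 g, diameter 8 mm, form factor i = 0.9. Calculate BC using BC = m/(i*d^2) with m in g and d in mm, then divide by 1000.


BC = m/(i*d^2*1000) = 9/(0.9 * 8^2 * 1000) = 0.0001563

0.0001563


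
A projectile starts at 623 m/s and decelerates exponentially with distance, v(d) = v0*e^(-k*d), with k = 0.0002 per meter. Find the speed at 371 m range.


v = v0*exp(-k*d) = 623*exp(-0.0002*371) = 578.4 m/s

578.4 m/s


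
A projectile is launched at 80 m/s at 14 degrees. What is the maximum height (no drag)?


H = (v0*sin(theta))^2 / (2g) = (80*sin(14°))^2 / (2*9.81) = 19.09 m

19.09 m


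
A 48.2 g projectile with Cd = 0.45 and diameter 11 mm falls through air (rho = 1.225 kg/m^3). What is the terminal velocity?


A = pi*(d/2)^2 = pi*(11/2000)^2 = 9.50332e-05 m^2
vt = sqrt(2mg/(Cd*rho*A)) = sqrt(2*0.0482*9.81/(0.45 * 1.225 * 9.50332e-05)) = 134.4 m/s

134.4 m/s


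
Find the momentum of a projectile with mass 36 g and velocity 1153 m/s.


p = m*v = 0.036*1153 = 41.51 kg·m/s

41.51 kg·m/s


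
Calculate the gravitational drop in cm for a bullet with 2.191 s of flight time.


drop = 0.5*g*t^2 = 0.5*9.81*2.191^2 = 23.5464 m ≈ 2355 cm

2355 cm


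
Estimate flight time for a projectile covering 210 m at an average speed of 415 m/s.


t = d/v = 210/415 = 0.506 s

0.506 s


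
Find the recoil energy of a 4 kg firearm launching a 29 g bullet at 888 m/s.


v_r = m_p*v_p/m_gun = 0.029*888/4 = 6.438 m/s, E_r = 0.5*m_gun*v_r^2 = 0.5*4*6.438^2 = 82.9 J

82.9 J


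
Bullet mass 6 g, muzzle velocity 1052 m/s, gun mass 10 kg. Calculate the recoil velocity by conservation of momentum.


v_recoil = m_p * v_p / m_gun = 0.006 * 1052 / 10 = 0.6312 m/s

0.6312 m/s


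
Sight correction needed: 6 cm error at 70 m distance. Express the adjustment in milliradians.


1 mrad subtends 1 cm per 10 m of range, so adj = error_cm / (dist_m / 10) = 6 / (70/10) = 0.8571 mrad

0.8571 mrad


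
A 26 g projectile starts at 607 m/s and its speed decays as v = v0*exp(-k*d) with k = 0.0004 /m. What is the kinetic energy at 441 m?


v = v0*exp(-k*d) = 607*exp(-0.0004*441) = 508.838 m/s
E = 0.5*m*v^2 = 0.5*0.026*508.838^2 = 3366 J

3366 J


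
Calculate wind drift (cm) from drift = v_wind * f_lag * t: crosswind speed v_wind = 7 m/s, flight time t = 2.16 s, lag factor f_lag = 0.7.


drift = v_wind * lag * t = 7 * 0.7 * 2.16 = 10.584 m ≈ 1058 cm

1058 cm


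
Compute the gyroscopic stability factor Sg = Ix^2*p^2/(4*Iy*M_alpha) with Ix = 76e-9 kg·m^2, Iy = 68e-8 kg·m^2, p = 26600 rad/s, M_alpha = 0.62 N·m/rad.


Sg = Ix^2 * p^2 / (4 * Iy * M_alpha) = (76e-9)^2 * 26600^2 / (4 * 68e-8 * 0.62) = 2.423

2.423


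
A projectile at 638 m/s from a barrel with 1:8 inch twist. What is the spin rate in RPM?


twist_m = 8*0.0254 = 0.2032 m
spin = v/twist = 638/0.2032 = 3139.764 rev/s
RPM = spin*60 = 3139.764*60 ≈ 188386 RPM

188386 RPM


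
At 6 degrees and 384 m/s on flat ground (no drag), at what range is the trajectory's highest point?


R = v0^2*sin(2*theta)/g = 384^2*sin(2*6°)/9.81 = 3125.16 m
apex_dist = R/2 = 3125.16/2 = 1563 m

1563 m


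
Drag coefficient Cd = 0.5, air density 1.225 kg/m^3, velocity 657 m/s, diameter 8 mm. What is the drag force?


A = pi*(d/2)^2 = pi*(8/2000)^2 = 5.02655e-05 m^2
Fd = 0.5*Cd*rho*A*v^2 = 0.5*0.5*1.225*5.02655e-05*657^2 = 6.645 N

6.645 N


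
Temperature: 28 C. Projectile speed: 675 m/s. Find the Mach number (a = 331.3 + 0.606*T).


a = 331.3 + 0.606*(28) = 348.268 m/s
M = v/a = 675/348.268 = 1.938

1.938


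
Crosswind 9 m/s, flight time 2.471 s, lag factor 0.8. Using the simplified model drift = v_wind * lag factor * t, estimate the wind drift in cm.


drift = v_wind * lag * t = 9 * 0.8 * 2.471 = 17.7912 m ≈ 1779 cm

1779 cm


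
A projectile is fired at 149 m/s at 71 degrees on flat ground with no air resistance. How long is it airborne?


T = 2*v0*sin(theta)/g = 2*149*sin(71°)/9.81 = 28.72 s

28.72 s


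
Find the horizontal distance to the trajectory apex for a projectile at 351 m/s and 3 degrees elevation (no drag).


R = v0^2*sin(2*theta)/g = 351^2*sin(2*3°)/9.81 = 1312.74 m
apex_dist = R/2 = 1312.74/2 = 656.4 m

656.4 m


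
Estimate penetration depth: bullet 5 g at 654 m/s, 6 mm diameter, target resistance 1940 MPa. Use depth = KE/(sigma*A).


A = pi*(d/2)^2 = pi*(6/2)^2 = 28.2743 mm^2
E = 0.5*m*v^2 = 0.5*0.005*654^2 = 1069.29 J
depth = E/(sigma*A) = 1069.29 J / (1940 MPa * 28.2743 mm^2) = 1069.29/(1940 * 28.2743) m = 0.019494 m ≈ 19.49 mm

19.49 mm


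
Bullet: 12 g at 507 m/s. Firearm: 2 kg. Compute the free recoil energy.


v_r = m_p*v_p/m_gun = 0.012*507/2 = 3.042 m/s, E_r = 0.5*m_gun*v_r^2 = 0.5*2*3.042^2 = 9.254 J

9.254 J


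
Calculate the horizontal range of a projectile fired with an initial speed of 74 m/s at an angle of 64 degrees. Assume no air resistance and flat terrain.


R = v0^2 * sin(2*theta) / g = 74^2 * sin(2*64°) / 9.81 = 439.9 m

439.9 m


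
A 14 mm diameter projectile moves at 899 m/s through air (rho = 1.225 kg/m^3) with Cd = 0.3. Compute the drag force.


A = pi*(d/2)^2 = pi*(14/2000)^2 = 1.53938e-04 m^2
Fd = 0.5*Cd*rho*A*v^2 = 0.5*0.3*1.225*1.53938e-04*899^2 = 22.86 N

22.86 N


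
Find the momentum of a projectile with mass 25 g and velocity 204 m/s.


p = m*v = 0.025*204 = 5.1 kg·m/s

5.1 kg·m/s


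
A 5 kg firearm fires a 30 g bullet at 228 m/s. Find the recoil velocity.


v_recoil = m_p * v_p / m_gun = 0.03 * 228 / 5 = 1.368 m/s

1.368 m/s


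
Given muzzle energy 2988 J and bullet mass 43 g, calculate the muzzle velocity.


v = sqrt(2*E/m) = sqrt(2*2988/0.043) = 372.8 m/s

372.8 m/s


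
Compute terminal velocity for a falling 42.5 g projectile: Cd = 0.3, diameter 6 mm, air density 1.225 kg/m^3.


A = pi*(d/2)^2 = pi*(6/2000)^2 = 2.82743e-05 m^2
vt = sqrt(2mg/(Cd*rho*A)) = sqrt(2*0.0425*9.81/(0.3 * 1.225 * 2.82743e-05)) = 283.3 m/s

283.3 m/s


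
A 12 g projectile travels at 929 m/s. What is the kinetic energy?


E = 0.5*m*v^2 = 0.5*0.012*929^2 = 5178 J

5178 J


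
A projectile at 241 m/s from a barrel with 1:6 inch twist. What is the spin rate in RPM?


twist_m = 6*0.0254 = 0.1524 m
spin = v/twist = 241/0.1524 = 1581.365 rev/s
RPM = spin*60 = 1581.365*60 ≈ 94882 RPM

94882 RPM


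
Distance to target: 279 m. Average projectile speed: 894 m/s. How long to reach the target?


t = d/v = 279/894 = 0.3121 s

0.3121 s


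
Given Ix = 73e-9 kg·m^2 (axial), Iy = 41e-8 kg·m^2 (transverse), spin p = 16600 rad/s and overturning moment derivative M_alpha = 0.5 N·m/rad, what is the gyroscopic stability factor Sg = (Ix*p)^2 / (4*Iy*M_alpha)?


Sg = Ix^2 * p^2 / (4 * Iy * M_alpha) = (73e-9)^2 * 16600^2 / (4 * 41e-8 * 0.5) = 1.791

1.791


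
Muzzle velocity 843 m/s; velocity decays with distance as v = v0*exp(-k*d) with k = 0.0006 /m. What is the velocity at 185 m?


v = v0*exp(-k*d) = 843*exp(-0.0006*185) = 754.4 m/s

754.4 m/s


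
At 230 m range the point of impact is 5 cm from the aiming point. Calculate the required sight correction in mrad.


1 mrad subtends 1 cm per 10 m of range, so adj = error_cm / (dist_m / 10) = 5 / (230/10) = 0.2174 mrad

0.2174 mrad


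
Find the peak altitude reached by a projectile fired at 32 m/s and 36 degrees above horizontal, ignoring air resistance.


H = (v0*sin(theta))^2 / (2g) = (32*sin(36°))^2 / (2*9.81) = 18.03 m

18.03 m


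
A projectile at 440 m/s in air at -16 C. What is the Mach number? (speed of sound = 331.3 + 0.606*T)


a = 331.3 + 0.606*(-16) = 321.604 m/s
M = v/a = 440/321.604 = 1.368

1.368


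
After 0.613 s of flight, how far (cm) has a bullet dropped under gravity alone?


drop = 0.5*g*t^2 = 0.5*9.81*0.613^2 = 1.84315 m ≈ 184.3 cm

184.3 cm


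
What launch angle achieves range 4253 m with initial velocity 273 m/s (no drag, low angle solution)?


sin(2*theta) = R*g/v0^2 = 4253*9.81/273^2 = 0.559808, theta = arcsin(0.559808)/2 = 17.02°

17.02 degrees


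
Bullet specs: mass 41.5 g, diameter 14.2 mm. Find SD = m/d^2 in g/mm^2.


SD = m/d^2 = 41.5/14.2^2 = 0.2058 g/mm^2

0.2058 g/mm^2


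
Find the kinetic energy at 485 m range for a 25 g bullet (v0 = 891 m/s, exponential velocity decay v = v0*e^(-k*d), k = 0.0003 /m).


v = v0*exp(-k*d) = 891*exp(-0.0003*485) = 770.35 m/s
E = 0.5*m*v^2 = 0.5*0.025*770.35^2 = 7418 J

7418 J


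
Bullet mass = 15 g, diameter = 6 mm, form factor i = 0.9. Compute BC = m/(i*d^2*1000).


BC = m/(i*d^2*1000) = 15/(0.9 * 6^2 * 1000) = 0.000463

0.000463


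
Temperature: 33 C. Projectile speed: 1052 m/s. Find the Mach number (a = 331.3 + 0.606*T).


a = 331.3 + 0.606*(33) = 351.298 m/s
M = v/a = 1052/351.298 = 2.995

2.995


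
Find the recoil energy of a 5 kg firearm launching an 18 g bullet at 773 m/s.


v_r = m_p*v_p/m_gun = 0.018*773/5 = 2.7828 m/s, E_r = 0.5*m_gun*v_r^2 = 0.5*5*2.7828^2 = 19.36 J

19.36 J


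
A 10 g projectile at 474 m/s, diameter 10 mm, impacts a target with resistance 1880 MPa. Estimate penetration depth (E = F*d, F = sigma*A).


A = pi*(d/2)^2 = pi*(10/2)^2 = 78.5398 mm^2
E = 0.5*m*v^2 = 0.5*0.01*474^2 = 1123.38 J
depth = E/(sigma*A) = 1123.38 J / (1880 MPa * 78.5398 mm^2) = 1123.38/(1880 * 78.5398) m = 0.00760815 m ≈ 7.608 mm

7.608 mm


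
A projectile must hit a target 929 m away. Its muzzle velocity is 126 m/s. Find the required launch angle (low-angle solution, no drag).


sin(2*theta) = R*g/v0^2 = 929*9.81/126^2 = 0.574042, theta = arcsin(0.574042)/2 = 17.52°

17.52 degrees


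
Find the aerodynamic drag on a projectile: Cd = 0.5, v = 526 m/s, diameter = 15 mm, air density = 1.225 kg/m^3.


A = pi*(d/2)^2 = pi*(15/2000)^2 = 1.76715e-04 m^2
Fd = 0.5*Cd*rho*A*v^2 = 0.5*0.5*1.225*1.76715e-04*526^2 = 14.97 N

14.97 N


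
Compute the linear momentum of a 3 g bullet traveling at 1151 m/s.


p = m*v = 0.003*1151 = 3.453 kg·m/s

3.453 kg·m/s


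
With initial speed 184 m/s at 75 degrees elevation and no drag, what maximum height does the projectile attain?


H = (v0*sin(theta))^2 / (2g) = (184*sin(75°))^2 / (2*9.81) = 1610 m

1610 m


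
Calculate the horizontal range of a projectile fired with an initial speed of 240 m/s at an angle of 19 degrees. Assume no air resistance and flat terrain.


R = v0^2 * sin(2*theta) / g = 240^2 * sin(2*19°) / 9.81 = 3615 m

3615 m


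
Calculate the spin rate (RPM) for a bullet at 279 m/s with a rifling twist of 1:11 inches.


twist_m = 11*0.0254 = 0.2794 m
spin = v/twist = 279/0.2794 = 998.5684 rev/s
RPM = spin*60 = 998.5684*60 ≈ 59914 RPM

59914 RPM


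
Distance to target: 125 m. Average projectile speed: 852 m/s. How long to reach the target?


t = d/v = 125/852 = 0.1467 s

0.1467 s


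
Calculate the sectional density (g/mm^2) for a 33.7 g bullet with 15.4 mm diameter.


SD = m/d^2 = 33.7/15.4^2 = 0.1421 g/mm^2

0.1421 g/mm^2


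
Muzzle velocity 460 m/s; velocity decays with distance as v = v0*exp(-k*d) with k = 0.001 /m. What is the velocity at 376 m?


v = v0*exp(-k*d) = 460*exp(-0.001*376) = 315.8 m/s

315.8 m/s


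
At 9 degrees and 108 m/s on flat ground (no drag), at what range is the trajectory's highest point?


R = v0^2*sin(2*theta)/g = 108^2*sin(2*9°)/9.81 = 367.418 m
apex_dist = R/2 = 367.418/2 = 183.7 m

183.7 m


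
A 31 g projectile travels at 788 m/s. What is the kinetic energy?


E = 0.5*m*v^2 = 0.5*0.031*788^2 = 9625 J

9625 J


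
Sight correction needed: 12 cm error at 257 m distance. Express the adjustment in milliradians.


1 mrad subtends 1 cm per 10 m of range, so adj = error_cm / (dist_m / 10) = 12 / (257/10) = 0.4669 mrad

0.4669 mrad


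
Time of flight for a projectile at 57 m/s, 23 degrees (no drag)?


T = 2*v0*sin(theta)/g = 2*57*sin(23°)/9.81 = 4.541 s

4.541 s


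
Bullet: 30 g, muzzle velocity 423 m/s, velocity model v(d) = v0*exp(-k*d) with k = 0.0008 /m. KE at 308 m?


v = v0*exp(-k*d) = 423*exp(-0.0008*308) = 330.621 m/s
E = 0.5*m*v^2 = 0.5*0.03*330.621^2 = 1640 J

1640 J


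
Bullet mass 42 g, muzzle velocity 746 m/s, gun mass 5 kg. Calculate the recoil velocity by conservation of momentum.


v_recoil = m_p * v_p / m_gun = 0.042 * 746 / 5 = 6.266 m/s

6.266 m/s


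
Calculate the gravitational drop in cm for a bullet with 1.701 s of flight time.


drop = 0.5*g*t^2 = 0.5*9.81*1.701^2 = 14.1921 m ≈ 1419 cm

1419 cm


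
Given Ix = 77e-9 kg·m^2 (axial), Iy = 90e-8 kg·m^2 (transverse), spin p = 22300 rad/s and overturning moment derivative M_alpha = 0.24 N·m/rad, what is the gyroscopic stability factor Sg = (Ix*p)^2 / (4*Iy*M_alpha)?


Sg = Ix^2 * p^2 / (4 * Iy * M_alpha) = (77e-9)^2 * 22300^2 / (4 * 90e-8 * 0.24) = 3.413

3.413


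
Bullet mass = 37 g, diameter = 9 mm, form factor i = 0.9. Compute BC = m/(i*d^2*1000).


BC = m/(i*d^2*1000) = 37/(0.9 * 9^2 * 1000) = 0.0005075

0.0005075


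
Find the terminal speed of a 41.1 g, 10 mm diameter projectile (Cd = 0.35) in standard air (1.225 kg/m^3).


A = pi*(d/2)^2 = pi*(10/2000)^2 = 7.85398e-05 m^2
vt = sqrt(2mg/(Cd*rho*A)) = sqrt(2*0.0411*9.81/(0.35 * 1.225 * 7.85398e-05)) = 154.7 m/s

154.7 m/s


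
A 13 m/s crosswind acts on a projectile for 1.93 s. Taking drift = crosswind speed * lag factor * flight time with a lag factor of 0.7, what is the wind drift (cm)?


drift = v_wind * lag * t = 13 * 0.7 * 1.93 = 17.563 m ≈ 1756 cm

1756 cm


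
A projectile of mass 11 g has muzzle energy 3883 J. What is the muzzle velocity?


v = sqrt(2*E/m) = sqrt(2*3883/0.011) = 840.2 m/s

840.2 m/s


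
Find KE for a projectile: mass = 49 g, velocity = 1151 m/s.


E = 0.5*m*v^2 = 0.5*0.049*1151^2 = 32458 J

32458 J


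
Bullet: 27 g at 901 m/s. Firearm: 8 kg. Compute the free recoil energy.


v_r = m_p*v_p/m_gun = 0.027*901/8 = 3.04087 m/s, E_r = 0.5*m_gun*v_r^2 = 0.5*8*3.04087^2 = 36.99 J

36.99 J


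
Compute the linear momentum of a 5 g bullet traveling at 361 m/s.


p = m*v = 0.005*361 = 1.805 kg·m/s

1.805 kg·m/s


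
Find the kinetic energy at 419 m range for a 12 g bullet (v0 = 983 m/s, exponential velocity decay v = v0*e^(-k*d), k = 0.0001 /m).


v = v0*exp(-k*d) = 983*exp(-0.0001*419) = 942.663 m/s
E = 0.5*m*v^2 = 0.5*0.012*942.663^2 = 5332 J

5332 J


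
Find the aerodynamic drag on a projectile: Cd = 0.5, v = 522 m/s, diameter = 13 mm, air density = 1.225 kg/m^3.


A = pi*(d/2)^2 = pi*(13/2000)^2 = 1.32732e-04 m^2
Fd = 0.5*Cd*rho*A*v^2 = 0.5*0.5*1.225*1.32732e-04*522^2 = 11.08 N

11.08 N


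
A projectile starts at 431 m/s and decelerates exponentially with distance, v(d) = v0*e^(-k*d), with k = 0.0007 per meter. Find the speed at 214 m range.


v = v0*exp(-k*d) = 431*exp(-0.0007*214) = 371 m/s

371 m/s


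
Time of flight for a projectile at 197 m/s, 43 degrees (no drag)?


T = 2*v0*sin(theta)/g = 2*197*sin(43°)/9.81 = 27.39 s

27.39 s


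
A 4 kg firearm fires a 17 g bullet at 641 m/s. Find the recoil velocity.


v_recoil = m_p * v_p / m_gun = 0.017 * 641 / 4 = 2.724 m/s

2.724 m/s


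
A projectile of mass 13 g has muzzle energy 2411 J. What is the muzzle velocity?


v = sqrt(2*E/m) = sqrt(2*2411/0.013) = 609 m/s

609 m/s


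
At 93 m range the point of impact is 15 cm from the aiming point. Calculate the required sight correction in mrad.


1 mrad subtends 1 cm per 10 m of range, so adj = error_cm / (dist_m / 10) = 15 / (93/10) = 1.613 mrad

1.613 mrad


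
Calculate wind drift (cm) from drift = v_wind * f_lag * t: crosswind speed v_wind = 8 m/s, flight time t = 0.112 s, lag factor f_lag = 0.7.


drift = v_wind * lag * t = 8 * 0.7 * 0.112 = 0.6272 m ≈ 62.72 cm

62.72 cm


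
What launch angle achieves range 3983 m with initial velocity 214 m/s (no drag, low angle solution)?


sin(2*theta) = R*g/v0^2 = 3983*9.81/214^2 = 0.853202, theta = arcsin(0.853202)/2 = 29.28°

29.28 degrees


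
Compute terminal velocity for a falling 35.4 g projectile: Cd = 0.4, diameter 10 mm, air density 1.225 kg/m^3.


A = pi*(d/2)^2 = pi*(10/2000)^2 = 7.85398e-05 m^2
vt = sqrt(2mg/(Cd*rho*A)) = sqrt(2*0.0354*9.81/(0.4 * 1.225 * 7.85398e-05)) = 134.3 m/s

134.3 m/s


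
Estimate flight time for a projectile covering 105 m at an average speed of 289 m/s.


t = d/v = 105/289 = 0.3633 s

0.3633 s


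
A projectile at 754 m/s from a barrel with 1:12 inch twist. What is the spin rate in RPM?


twist_m = 12*0.0254 = 0.3048 m
spin = v/twist = 754/0.3048 = 2473.753 rev/s
RPM = spin*60 = 2473.753*60 ≈ 148425 RPM

148425 RPM


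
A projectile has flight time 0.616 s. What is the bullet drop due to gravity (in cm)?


drop = 0.5*g*t^2 = 0.5*9.81*0.616^2 = 1.86123 m ≈ 186.1 cm

186.1 cm


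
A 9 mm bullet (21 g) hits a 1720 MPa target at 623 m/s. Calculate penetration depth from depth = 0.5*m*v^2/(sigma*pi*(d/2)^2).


A = pi*(d/2)^2 = pi*(9/2)^2 = 63.6173 mm^2
E = 0.5*m*v^2 = 0.5*0.021*623^2 = 4075.35 J
depth = E/(sigma*A) = 4075.35 J / (1720 MPa * 63.6173 mm^2) = 4075.35/(1720 * 63.6173) m = 0.0372445 m ≈ 37.24 mm

37.24 mm


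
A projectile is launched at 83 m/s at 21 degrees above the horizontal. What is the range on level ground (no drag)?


R = v0^2 * sin(2*theta) / g = 83^2 * sin(2*21°) / 9.81 = 469.9 m

469.9 m


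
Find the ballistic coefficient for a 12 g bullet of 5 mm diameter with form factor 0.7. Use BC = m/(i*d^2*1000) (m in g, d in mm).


BC = m/(i*d^2*1000) = 12/(0.7 * 5^2 * 1000) = 0.0006857

0.0006857


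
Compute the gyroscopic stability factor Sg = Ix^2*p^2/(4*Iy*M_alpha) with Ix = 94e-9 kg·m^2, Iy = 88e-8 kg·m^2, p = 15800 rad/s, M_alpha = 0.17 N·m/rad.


Sg = Ix^2 * p^2 / (4 * Iy * M_alpha) = (94e-9)^2 * 15800^2 / (4 * 88e-8 * 0.17) = 3.686

3.686


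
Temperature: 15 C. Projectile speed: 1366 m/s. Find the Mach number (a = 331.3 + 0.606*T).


a = 331.3 + 0.606*(15) = 340.39 m/s
M = v/a = 1366/340.39 = 4.013

4.013


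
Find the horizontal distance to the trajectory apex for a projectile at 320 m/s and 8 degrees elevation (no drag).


R = v0^2*sin(2*theta)/g = 320^2*sin(2*8°)/9.81 = 2877.19 m
apex_dist = R/2 = 2877.19/2 = 1439 m

1439 m


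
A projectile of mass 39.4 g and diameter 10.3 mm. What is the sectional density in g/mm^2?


SD = m/d^2 = 39.4/10.3^2 = 0.3714 g/mm^2

0.3714 g/mm^2


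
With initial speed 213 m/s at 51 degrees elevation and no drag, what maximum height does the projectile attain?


H = (v0*sin(theta))^2 / (2g) = (213*sin(51°))^2 / (2*9.81) = 1397 m

1397 m


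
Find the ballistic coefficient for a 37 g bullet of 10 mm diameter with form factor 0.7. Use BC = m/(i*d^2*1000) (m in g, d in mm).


BC = m/(i*d^2*1000) = 37/(0.7 * 10^2 * 1000) = 0.0005286

0.0005286


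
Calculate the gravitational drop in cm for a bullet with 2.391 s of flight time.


drop = 0.5*g*t^2 = 0.5*9.81*2.391^2 = 28.0413 m ≈ 2804 cm

2804 cm


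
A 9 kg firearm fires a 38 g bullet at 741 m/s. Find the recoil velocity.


v_recoil = m_p * v_p / m_gun = 0.038 * 741 / 9 = 3.129 m/s

3.129 m/s


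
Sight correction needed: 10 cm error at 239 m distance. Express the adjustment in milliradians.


1 mrad subtends 1 cm per 10 m of range, so adj = error_cm / (dist_m / 10) = 10 / (239/10) = 0.4184 mrad

0.4184 mrad


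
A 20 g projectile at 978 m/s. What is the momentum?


p = m*v = 0.02*978 = 19.56 kg·m/s

19.56 kg·m/s


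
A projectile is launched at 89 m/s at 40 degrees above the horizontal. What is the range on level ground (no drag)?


R = v0^2 * sin(2*theta) / g = 89^2 * sin(2*40°) / 9.81 = 795.2 m

795.2 m


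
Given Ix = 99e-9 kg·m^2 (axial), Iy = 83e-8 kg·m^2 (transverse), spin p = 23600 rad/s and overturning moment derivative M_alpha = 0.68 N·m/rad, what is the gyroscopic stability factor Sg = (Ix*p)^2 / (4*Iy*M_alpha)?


Sg = Ix^2 * p^2 / (4 * Iy * M_alpha) = (99e-9)^2 * 23600^2 / (4 * 83e-8 * 0.68) = 2.418

2.418


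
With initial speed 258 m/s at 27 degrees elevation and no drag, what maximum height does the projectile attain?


H = (v0*sin(theta))^2 / (2g) = (258*sin(27°))^2 / (2*9.81) = 699.3 m

699.3 m


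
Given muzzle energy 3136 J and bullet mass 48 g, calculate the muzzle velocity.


v = sqrt(2*E/m) = sqrt(2*3136/0.048) = 361.5 m/s

361.5 m/s


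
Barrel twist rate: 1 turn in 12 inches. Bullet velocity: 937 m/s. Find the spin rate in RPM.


twist_m = 12*0.0254 = 0.3048 m
spin = v/twist = 937/0.3048 = 3074.147 rev/s
RPM = spin*60 = 3074.147*60 ≈ 184449 RPM

184449 RPM


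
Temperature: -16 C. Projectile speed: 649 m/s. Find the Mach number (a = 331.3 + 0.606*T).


a = 331.3 + 0.606*(-16) = 321.604 m/s
M = v/a = 649/321.604 = 2.018

2.018


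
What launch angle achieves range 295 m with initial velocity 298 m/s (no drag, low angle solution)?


sin(2*theta) = R*g/v0^2 = 295*9.81/298^2 = 0.0325881, theta = arcsin(0.0325881)/2 = 0.9337°

0.9337 degrees


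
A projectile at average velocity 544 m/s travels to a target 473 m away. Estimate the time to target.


t = d/v = 473/544 = 0.8695 s

0.8695 s


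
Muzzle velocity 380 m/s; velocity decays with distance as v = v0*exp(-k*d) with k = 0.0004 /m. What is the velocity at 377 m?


v = v0*exp(-k*d) = 380*exp(-0.0004*377) = 326.8 m/s

326.8 m/s


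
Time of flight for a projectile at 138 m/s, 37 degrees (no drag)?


T = 2*v0*sin(theta)/g = 2*138*sin(37°)/9.81 = 16.93 s

16.93 s


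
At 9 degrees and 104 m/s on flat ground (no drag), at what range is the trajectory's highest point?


R = v0^2*sin(2*theta)/g = 104^2*sin(2*9°)/9.81 = 340.706 m
apex_dist = R/2 = 340.706/2 = 170.4 m

170.4 m


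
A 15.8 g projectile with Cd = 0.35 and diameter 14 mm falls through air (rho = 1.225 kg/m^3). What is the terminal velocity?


A = pi*(d/2)^2 = pi*(14/2000)^2 = 1.53938e-04 m^2
vt = sqrt(2mg/(Cd*rho*A)) = sqrt(2*0.0158*9.81/(0.35 * 1.225 * 1.53938e-04)) = 68.53 m/s

68.53 m/s


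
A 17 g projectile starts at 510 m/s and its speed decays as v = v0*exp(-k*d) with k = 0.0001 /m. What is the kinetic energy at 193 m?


v = v0*exp(-k*d) = 510*exp(-0.0001*193) = 500.251 m/s
E = 0.5*m*v^2 = 0.5*0.017*500.251^2 = 2127 J

2127 J


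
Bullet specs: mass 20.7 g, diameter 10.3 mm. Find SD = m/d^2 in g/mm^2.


SD = m/d^2 = 20.7/10.3^2 = 0.1951 g/mm^2

0.1951 g/mm^2


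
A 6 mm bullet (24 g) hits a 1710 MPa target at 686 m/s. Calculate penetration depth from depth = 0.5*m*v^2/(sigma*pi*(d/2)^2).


A = pi*(d/2)^2 = pi*(6/2)^2 = 28.2743 mm^2
E = 0.5*m*v^2 = 0.5*0.024*686^2 = 5647.15 J
depth = E/(sigma*A) = 5647.15 J / (1710 MPa * 28.2743 mm^2) = 5647.15/(1710 * 28.2743) m = 0.1168 m ≈ 116.8 mm

116.8 mm


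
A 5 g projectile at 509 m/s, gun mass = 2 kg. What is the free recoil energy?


v_r = m_p*v_p/m_gun = 0.005*509/2 = 1.2725 m/s, E_r = 0.5*m_gun*v_r^2 = 0.5*2*1.2725^2 = 1.619 J

1.619 J


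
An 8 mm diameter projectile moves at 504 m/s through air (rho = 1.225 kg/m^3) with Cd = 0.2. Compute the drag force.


A = pi*(d/2)^2 = pi*(8/2000)^2 = 5.02655e-05 m^2
Fd = 0.5*Cd*rho*A*v^2 = 0.5*0.2*1.225*5.02655e-05*504^2 = 1.564 N

1.564 N


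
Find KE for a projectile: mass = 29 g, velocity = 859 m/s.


E = 0.5*m*v^2 = 0.5*0.029*859^2 = 10699 J

10699 J


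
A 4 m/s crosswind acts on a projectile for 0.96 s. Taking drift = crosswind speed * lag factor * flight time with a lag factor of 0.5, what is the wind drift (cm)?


drift = v_wind * lag * t = 4 * 0.5 * 0.96 = 1.92 m ≈ 192 cm

192 cm


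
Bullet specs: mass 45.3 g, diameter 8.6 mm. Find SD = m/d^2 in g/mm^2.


SD = m/d^2 = 45.3/8.6^2 = 0.6125 g/mm^2

0.6125 g/mm^2


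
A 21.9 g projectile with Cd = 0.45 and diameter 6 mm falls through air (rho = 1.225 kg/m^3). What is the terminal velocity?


A = pi*(d/2)^2 = pi*(6/2000)^2 = 2.82743e-05 m^2
vt = sqrt(2mg/(Cd*rho*A)) = sqrt(2*0.0219*9.81/(0.45 * 1.225 * 2.82743e-05)) = 166 m/s

166 m/s


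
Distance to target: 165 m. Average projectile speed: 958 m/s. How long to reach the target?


t = d/v = 165/958 = 0.1722 s

0.1722 s


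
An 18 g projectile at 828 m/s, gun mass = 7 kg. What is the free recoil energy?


v_r = m_p*v_p/m_gun = 0.018*828/7 = 2.12914 m/s, E_r = 0.5*m_gun*v_r^2 = 0.5*7*2.12914^2 = 15.87 J

15.87 J


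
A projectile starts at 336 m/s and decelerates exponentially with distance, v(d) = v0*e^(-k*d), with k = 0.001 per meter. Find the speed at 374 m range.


v = v0*exp(-k*d) = 336*exp(-0.001*374) = 231.2 m/s

231.2 m/s


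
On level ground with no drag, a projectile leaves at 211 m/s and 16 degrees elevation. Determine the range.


R = v0^2 * sin(2*theta) / g = 211^2 * sin(2*16°) / 9.81 = 2405 m

2405 m


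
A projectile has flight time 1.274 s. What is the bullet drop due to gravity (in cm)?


drop = 0.5*g*t^2 = 0.5*9.81*1.274^2 = 7.96119 m ≈ 796.1 cm

796.1 cm


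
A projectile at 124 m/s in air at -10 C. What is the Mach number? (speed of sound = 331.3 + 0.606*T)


a = 331.3 + 0.606*(-10) = 325.24 m/s
M = v/a = 124/325.24 = 0.3813

0.3813


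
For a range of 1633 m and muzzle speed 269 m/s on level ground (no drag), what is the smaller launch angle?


sin(2*theta) = R*g/v0^2 = 1633*9.81/269^2 = 0.221386, theta = arcsin(0.221386)/2 = 6.395°

6.395 degrees


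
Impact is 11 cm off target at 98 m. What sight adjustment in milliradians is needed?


1 mrad subtends 1 cm per 10 m of range, so adj = error_cm / (dist_m / 10) = 11 / (98/10) = 1.122 mrad

1.122 mrad


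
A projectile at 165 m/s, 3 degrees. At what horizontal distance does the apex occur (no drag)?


R = v0^2*sin(2*theta)/g = 165^2*sin(2*3°)/9.81 = 290.09 m
apex_dist = R/2 = 290.09/2 = 145 m

145 m


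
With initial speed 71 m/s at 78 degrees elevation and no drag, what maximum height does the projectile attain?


H = (v0*sin(theta))^2 / (2g) = (71*sin(78°))^2 / (2*9.81) = 245.8 m

245.8 m


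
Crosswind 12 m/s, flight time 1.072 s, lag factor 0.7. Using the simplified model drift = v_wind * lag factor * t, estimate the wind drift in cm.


drift = v_wind * lag * t = 12 * 0.7 * 1.072 = 9.0048 m ≈ 900.5 cm

900.5 cm


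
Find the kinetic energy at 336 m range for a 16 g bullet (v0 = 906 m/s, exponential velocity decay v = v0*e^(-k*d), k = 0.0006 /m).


v = v0*exp(-k*d) = 906*exp(-0.0006*336) = 740.584 m/s
E = 0.5*m*v^2 = 0.5*0.016*740.584^2 = 4388 J

4388 J


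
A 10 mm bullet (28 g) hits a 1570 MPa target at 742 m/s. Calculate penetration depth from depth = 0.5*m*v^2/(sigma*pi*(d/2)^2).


A = pi*(d/2)^2 = pi*(10/2)^2 = 78.5398 mm^2
E = 0.5*m*v^2 = 0.5*0.028*742^2 = 7707.9 J
depth = E/(sigma*A) = 7707.9 J / (1570 MPa * 78.5398 mm^2) = 7707.9/(1570 * 78.5398) m = 0.0625095 m ≈ 62.51 mm

62.51 mm


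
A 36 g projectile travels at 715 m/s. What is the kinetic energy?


E = 0.5*m*v^2 = 0.5*0.036*715^2 = 9202 J

9202 J


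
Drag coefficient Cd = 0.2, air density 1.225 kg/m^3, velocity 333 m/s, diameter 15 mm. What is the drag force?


A = pi*(d/2)^2 = pi*(15/2000)^2 = 1.76715e-04 m^2
Fd = 0.5*Cd*rho*A*v^2 = 0.5*0.2*1.225*1.76715e-04*333^2 = 2.4 N

2.4 N


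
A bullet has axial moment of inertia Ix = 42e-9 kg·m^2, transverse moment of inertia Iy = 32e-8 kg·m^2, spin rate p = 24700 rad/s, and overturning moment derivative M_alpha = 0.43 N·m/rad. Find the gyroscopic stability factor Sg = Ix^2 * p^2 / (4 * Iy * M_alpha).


Sg = Ix^2 * p^2 / (4 * Iy * M_alpha) = (42e-9)^2 * 24700^2 / (4 * 32e-8 * 0.43) = 1.955

1.955


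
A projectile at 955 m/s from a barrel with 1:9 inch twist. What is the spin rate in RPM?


twist_m = 9*0.0254 = 0.2286 m
spin = v/twist = 955/0.2286 = 4177.603 rev/s
RPM = spin*60 = 4177.603*60 ≈ 250656 RPM

250656 RPM


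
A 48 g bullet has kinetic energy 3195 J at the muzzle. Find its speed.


v = sqrt(2*E/m) = sqrt(2*3195/0.048) = 364.9 m/s

364.9 m/s


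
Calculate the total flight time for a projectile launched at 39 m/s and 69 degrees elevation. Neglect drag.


T = 2*v0*sin(theta)/g = 2*39*sin(69°)/9.81 = 7.423 s

7.423 s


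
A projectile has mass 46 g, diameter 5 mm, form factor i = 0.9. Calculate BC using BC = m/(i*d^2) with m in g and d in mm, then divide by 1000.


BC = m/(i*d^2*1000) = 46/(0.9 * 5^2 * 1000) = 0.002044

0.002044


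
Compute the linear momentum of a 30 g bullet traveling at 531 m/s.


p = m*v = 0.03*531 = 15.93 kg·m/s

15.93 kg·m/s


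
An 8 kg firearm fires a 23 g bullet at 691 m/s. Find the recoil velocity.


v_recoil = m_p * v_p / m_gun = 0.023 * 691 / 8 = 1.987 m/s

1.987 m/s


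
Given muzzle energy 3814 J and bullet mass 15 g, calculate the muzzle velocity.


v = sqrt(2*E/m) = sqrt(2*3814/0.015) = 713.1 m/s

713.1 m/s


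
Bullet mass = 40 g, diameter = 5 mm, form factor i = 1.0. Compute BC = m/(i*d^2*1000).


BC = m/(i*d^2*1000) = 40/(1.0 * 5^2 * 1000) = 0.0016

0.0016


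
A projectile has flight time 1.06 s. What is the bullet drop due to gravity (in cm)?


drop = 0.5*g*t^2 = 0.5*9.81*1.06^2 = 5.51126 m ≈ 551.1 cm

551.1 cm


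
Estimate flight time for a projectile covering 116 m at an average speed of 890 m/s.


t = d/v = 116/890 = 0.1303 s

0.1303 s


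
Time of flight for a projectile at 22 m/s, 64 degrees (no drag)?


T = 2*v0*sin(theta)/g = 2*22*sin(64°)/9.81 = 4.031 s

4.031 s


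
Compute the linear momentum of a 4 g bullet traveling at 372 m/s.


p = m*v = 0.004*372 = 1.488 kg·m/s

1.488 kg·m/s


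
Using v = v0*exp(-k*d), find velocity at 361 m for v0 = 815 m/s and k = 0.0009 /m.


v = v0*exp(-k*d) = 815*exp(-0.0009*361) = 588.9 m/s

588.9 m/s


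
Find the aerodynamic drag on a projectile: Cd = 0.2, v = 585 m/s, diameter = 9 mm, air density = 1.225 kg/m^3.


A = pi*(d/2)^2 = pi*(9/2000)^2 = 6.36173e-05 m^2
Fd = 0.5*Cd*rho*A*v^2 = 0.5*0.2*1.225*6.36173e-05*585^2 = 2.667 N

2.667 N


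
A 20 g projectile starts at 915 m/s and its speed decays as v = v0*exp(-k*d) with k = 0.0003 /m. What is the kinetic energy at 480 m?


v = v0*exp(-k*d) = 915*exp(-0.0003*480) = 792.287 m/s
E = 0.5*m*v^2 = 0.5*0.02*792.287^2 = 6277 J

6277 J


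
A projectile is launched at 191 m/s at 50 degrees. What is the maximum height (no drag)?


H = (v0*sin(theta))^2 / (2g) = (191*sin(50°))^2 / (2*9.81) = 1091 m

1091 m


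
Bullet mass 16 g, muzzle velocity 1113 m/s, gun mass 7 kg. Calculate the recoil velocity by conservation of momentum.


v_recoil = m_p * v_p / m_gun = 0.016 * 1113 / 7 = 2.544 m/s

2.544 m/s


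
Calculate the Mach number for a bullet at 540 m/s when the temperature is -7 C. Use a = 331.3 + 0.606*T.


a = 331.3 + 0.606*(-7) = 327.058 m/s
M = v/a = 540/327.058 = 1.651

1.651


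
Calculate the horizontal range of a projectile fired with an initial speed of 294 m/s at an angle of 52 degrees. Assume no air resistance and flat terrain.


R = v0^2 * sin(2*theta) / g = 294^2 * sin(2*52°) / 9.81 = 8549 m

8549 m


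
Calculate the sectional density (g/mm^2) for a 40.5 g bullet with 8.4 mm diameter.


SD = m/d^2 = 40.5/8.4^2 = 0.574 g/mm^2

0.574 g/mm^2


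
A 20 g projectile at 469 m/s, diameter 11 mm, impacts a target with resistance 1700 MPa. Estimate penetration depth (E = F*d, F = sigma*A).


A = pi*(d/2)^2 = pi*(11/2)^2 = 95.0332 mm^2
E = 0.5*m*v^2 = 0.5*0.02*469^2 = 2199.61 J
depth = E/(sigma*A) = 2199.61 J / (1700 MPa * 95.0332 mm^2) = 2199.61/(1700 * 95.0332) m = 0.0136151 m ≈ 13.62 mm

13.62 mm


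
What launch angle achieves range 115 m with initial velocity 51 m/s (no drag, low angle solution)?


sin(2*theta) = R*g/v0^2 = 115*9.81/51^2 = 0.433737, theta = arcsin(0.433737)/2 = 12.85°

12.85 degrees


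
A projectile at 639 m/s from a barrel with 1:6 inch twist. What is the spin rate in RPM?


twist_m = 6*0.0254 = 0.1524 m
spin = v/twist = 639/0.1524 = 4192.913 rev/s
RPM = spin*60 = 4192.913*60 ≈ 251575 RPM

251575 RPM


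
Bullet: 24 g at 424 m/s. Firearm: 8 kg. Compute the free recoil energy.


v_r = m_p*v_p/m_gun = 0.024*424/8 = 1.272 m/s, E_r = 0.5*m_gun*v_r^2 = 0.5*8*1.272^2 = 6.472 J

6.472 J


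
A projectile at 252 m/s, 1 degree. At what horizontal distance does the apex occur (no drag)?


R = v0^2*sin(2*theta)/g = 252^2*sin(2*1°)/9.81 = 225.918 m
apex_dist = R/2 = 225.918/2 = 113 m

113 m


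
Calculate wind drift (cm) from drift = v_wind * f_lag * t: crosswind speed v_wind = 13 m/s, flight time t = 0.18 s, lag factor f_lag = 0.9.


drift = v_wind * lag * t = 13 * 0.9 * 0.18 = 2.106 m ≈ 210.6 cm

210.6 cm


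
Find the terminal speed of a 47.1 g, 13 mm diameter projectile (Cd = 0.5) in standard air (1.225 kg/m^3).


A = pi*(d/2)^2 = pi*(13/2000)^2 = 1.32732e-04 m^2
vt = sqrt(2mg/(Cd*rho*A)) = sqrt(2*0.0471*9.81/(0.5 * 1.225 * 1.32732e-04)) = 106.6 m/s

106.6 m/s


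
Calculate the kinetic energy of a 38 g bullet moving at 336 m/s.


E = 0.5*m*v^2 = 0.5*0.038*336^2 = 2145 J

2145 J


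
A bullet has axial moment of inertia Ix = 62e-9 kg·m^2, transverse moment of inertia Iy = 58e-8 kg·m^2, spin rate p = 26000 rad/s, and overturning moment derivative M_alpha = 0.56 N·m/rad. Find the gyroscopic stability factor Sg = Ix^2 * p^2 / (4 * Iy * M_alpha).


Sg = Ix^2 * p^2 / (4 * Iy * M_alpha) = (62e-9)^2 * 26000^2 / (4 * 58e-8 * 0.56) = 2

2


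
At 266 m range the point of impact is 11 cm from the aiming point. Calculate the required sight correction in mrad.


1 mrad subtends 1 cm per 10 m of range, so adj = error_cm / (dist_m / 10) = 11 / (266/10) = 0.4135 mrad

0.4135 mrad


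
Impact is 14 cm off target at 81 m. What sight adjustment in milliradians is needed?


1 mrad subtends 1 cm per 10 m of range, so adj = error_cm / (dist_m / 10) = 14 / (81/10) = 1.728 mrad

1.728 mrad


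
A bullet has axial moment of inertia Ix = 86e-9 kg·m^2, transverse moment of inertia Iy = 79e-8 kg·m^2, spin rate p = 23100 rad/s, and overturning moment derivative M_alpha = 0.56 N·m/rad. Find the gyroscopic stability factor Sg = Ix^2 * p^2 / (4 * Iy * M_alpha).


Sg = Ix^2 * p^2 / (4 * Iy * M_alpha) = (86e-9)^2 * 23100^2 / (4 * 79e-8 * 0.56) = 2.23

2.23


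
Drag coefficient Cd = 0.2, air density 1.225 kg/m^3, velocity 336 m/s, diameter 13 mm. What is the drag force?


A = pi*(d/2)^2 = pi*(13/2000)^2 = 1.32732e-04 m^2
Fd = 0.5*Cd*rho*A*v^2 = 0.5*0.2*1.225*1.32732e-04*336^2 = 1.836 N

1.836 N


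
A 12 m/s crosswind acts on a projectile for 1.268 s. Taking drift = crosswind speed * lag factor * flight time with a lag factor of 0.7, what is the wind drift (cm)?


drift = v_wind * lag * t = 12 * 0.7 * 1.268 = 10.6512 m ≈ 1065 cm

1065 cm


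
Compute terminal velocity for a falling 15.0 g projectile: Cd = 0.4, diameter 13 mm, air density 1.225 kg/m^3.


A = pi*(d/2)^2 = pi*(13/2000)^2 = 1.32732e-04 m^2
vt = sqrt(2mg/(Cd*rho*A)) = sqrt(2*0.015*9.81/(0.4 * 1.225 * 1.32732e-04)) = 67.27 m/s

67.27 m/s


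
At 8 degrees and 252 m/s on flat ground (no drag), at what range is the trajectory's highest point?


R = v0^2*sin(2*theta)/g = 252^2*sin(2*8°)/9.81 = 1784.31 m
apex_dist = R/2 = 1784.31/2 = 892.2 m

892.2 m


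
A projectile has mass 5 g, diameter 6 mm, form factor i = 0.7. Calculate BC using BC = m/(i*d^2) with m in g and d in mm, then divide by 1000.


BC = m/(i*d^2*1000) = 5/(0.7 * 6^2 * 1000) = 0.0001984

0.0001984


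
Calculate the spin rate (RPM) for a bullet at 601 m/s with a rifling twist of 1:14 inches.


twist_m = 14*0.0254 = 0.3556 m
spin = v/twist = 601/0.3556 = 1690.101 rev/s
RPM = spin*60 = 1690.101*60 ≈ 101406 RPM

101406 RPM


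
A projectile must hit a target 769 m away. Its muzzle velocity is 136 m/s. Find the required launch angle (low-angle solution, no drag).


sin(2*theta) = R*g/v0^2 = 769*9.81/136^2 = 0.407866, theta = arcsin(0.407866)/2 = 12.04°

12.04 degrees


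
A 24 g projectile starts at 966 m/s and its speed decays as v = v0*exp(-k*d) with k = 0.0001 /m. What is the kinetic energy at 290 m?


v = v0*exp(-k*d) = 966*exp(-0.0001*290) = 938.388 m/s
E = 0.5*m*v^2 = 0.5*0.024*938.388^2 = 10567 J

10567 J


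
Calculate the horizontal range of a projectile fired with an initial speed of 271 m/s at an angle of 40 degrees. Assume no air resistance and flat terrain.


R = v0^2 * sin(2*theta) / g = 271^2 * sin(2*40°) / 9.81 = 7373 m

7373 m


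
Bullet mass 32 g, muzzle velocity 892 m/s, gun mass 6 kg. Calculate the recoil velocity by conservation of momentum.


v_recoil = m_p * v_p / m_gun = 0.032 * 892 / 6 = 4.757 m/s

4.757 m/s


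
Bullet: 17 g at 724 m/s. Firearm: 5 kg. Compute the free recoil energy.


v_r = m_p*v_p/m_gun = 0.017*724/5 = 2.4616 m/s, E_r = 0.5*m_gun*v_r^2 = 0.5*5*2.4616^2 = 15.15 J

15.15 J


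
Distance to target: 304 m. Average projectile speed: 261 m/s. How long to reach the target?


t = d/v = 304/261 = 1.165 s

1.165 s


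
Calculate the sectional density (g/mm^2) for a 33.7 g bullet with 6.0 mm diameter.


SD = m/d^2 = 33.7/6.0^2 = 0.9361 g/mm^2

0.9361 g/mm^2


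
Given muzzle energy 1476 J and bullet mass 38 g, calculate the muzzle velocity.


v = sqrt(2*E/m) = sqrt(2*1476/0.038) = 278.7 m/s

278.7 m/s


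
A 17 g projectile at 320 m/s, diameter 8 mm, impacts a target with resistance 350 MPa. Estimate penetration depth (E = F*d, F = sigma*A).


A = pi*(d/2)^2 = pi*(8/2)^2 = 50.2655 mm^2
E = 0.5*m*v^2 = 0.5*0.017*320^2 = 870.4 J
depth = E/(sigma*A) = 870.4 J / (350 MPa * 50.2655 mm^2) = 870.4/(350 * 50.2655) m = 0.0494745 m ≈ 49.47 mm

49.47 mm
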